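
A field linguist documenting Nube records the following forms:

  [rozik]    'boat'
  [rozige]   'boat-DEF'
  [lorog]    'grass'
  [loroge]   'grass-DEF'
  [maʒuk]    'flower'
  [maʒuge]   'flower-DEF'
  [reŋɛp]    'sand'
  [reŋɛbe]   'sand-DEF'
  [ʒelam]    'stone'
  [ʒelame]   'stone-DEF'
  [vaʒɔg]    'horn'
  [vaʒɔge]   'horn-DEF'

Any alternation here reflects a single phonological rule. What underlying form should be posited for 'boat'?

/rozik/

The root 'boat' surfaces as [rozik] and [rozige], with a stem-final [k] ~ [g] alternation.
If /g/ were underlying and a rule turned it into [k] in isolation, 'grass' would also alternate; but it has [g] in both [lorog] and [loroge].
The alternation reflects intervocalic voicing: voiceless stops become voiced between vowels. /k/ is underlying.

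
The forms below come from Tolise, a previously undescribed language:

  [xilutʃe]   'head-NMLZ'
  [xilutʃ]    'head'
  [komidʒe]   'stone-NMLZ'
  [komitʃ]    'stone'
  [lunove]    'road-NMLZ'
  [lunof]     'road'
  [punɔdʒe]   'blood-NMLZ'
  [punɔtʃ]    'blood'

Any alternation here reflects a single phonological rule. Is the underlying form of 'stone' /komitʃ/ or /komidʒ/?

/komidʒ/

The root 'stone' surfaces as [komidʒe] and [komitʃ], with a stem-final [dʒ] ~ [tʃ] alternation.
Compare 'head', with invariant [tʃ] in [xilutʃe] and [xilutʃ]: an analysis with underlying /tʃ/ and a rule producing [dʒ] before the NMLZ suffix would wrongly predict alternation here too.
Therefore /dʒ/ is basic and [tʃ] is derived by word-final obstruent devoicing (voiced obstruents become voiceless word-finally).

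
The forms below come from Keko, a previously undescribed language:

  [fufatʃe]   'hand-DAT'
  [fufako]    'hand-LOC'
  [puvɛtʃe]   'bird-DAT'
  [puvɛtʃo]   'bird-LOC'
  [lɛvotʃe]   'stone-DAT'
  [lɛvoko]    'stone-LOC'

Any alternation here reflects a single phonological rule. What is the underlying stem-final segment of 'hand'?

/k/

The stem for 'hand' ends in [tʃ] in [fufatʃe] but [k] in [fufako].
If /tʃ/ were underlying and a rule turned it into [k] before the LOC suffix, 'bird' would also alternate; but it has [tʃ] in both [puvɛtʃe] and [puvɛtʃo].
Therefore /k/ is basic and [tʃ] is derived by palatalization before a front vowel (/k/ becomes palato-alveolar [tʃ] before a front vowel).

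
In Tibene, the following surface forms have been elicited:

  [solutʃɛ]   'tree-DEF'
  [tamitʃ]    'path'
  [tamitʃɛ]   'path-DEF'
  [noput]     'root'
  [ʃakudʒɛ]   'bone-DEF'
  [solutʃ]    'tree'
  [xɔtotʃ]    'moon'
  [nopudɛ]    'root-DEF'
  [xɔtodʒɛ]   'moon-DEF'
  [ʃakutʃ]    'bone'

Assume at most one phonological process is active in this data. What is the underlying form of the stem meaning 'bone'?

/ʃakudʒ/

'bone' shows [tʃ] ~ [dʒ] at the end of the stem ([ʃakutʃ] vs [ʃakudʒɛ]).
But 'tree' keeps [tʃ] in both environments ([solutʃ], [solutʃɛ]), so there is no rule changing /tʃ/ to [dʒ] before the DEF suffix.
The underlying segment must be /dʒ/; voiced obstruents become voiceless word-finally, yielding [tʃ] there.
Hence 'bone' is /ʃakudʒ/ underlyingly.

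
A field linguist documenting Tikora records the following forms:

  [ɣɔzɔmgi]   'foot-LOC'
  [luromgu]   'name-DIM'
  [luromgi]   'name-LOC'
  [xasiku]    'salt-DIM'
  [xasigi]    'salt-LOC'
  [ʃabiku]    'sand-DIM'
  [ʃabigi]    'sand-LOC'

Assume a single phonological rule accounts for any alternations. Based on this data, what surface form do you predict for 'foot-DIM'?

The DIM suffix surfaces as [-gu] and [-ku], depending on the final segment of the stem.
By contrast the LOC suffix keeps its initial [g] throughout — that segment must be underlying.
The DIM suffix is therefore /-ku/ underlyingly, with post-nasal voicing: voiceless stops become voiced after a nasal.
After 'foot', which ends in a nasal, the suffix surfaces as [-gu], giving [ɣɔzɔmgu].

[ɣɔzɔmgu]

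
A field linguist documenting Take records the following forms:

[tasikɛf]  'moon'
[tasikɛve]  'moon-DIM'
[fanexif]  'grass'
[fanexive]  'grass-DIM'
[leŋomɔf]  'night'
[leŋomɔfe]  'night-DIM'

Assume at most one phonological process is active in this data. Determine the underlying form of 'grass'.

/fanexiv/

The stem for 'grass' ends in [f] in [fanexif] but [v] in [fanexive].
The stem 'night' ([leŋomɔf], [leŋomɔfe]) shows [f] unchanged in both environments, so [f] cannot be basic with [v] derived before the DIM suffix.
So /v/ is underlying, and a rule of word-final obstruent devoicing — voiced obstruents become voiceless word-finally — gives [f].
Hence 'grass' is /fanexiv/ underlyingly.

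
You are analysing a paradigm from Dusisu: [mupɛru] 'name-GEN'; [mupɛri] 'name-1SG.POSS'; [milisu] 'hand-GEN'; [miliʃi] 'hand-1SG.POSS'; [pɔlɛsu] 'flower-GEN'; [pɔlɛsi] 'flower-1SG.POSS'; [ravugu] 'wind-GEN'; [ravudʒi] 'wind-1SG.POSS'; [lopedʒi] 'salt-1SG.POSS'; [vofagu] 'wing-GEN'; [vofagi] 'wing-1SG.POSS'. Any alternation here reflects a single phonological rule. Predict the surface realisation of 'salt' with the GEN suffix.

[lopegu]

'wind' shows [g] ~ [dʒ] at the end of the stem ([ravugu] vs [ravudʒi]).
The stem 'wing' ([vofagu], [vofagi]) shows [g] unchanged in both environments, so [g] cannot be basic with [dʒ] derived before the 1SG.POSS suffix.
Therefore /dʒ/ is basic and [g] is derived by depalatalization (palato-alveolar /dʒ/ and /ʃ/ become [g] and [s] when no front vowel follows).
The one attested form of 'salt', [lopedʒi], shows underlying /lopedʒ/. Applying the same rule when no front vowel follows gives [lopegu].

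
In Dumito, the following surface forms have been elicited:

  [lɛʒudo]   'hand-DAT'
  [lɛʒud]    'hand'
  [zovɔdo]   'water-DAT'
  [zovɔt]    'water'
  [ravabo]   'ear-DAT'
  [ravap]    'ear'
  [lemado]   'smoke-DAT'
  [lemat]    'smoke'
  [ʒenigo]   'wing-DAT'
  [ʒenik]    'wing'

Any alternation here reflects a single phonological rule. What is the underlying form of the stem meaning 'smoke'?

'smoke' shows [d] ~ [t] at the end of the stem ([lemado] vs [lemat]).
If /d/ were underlying and a rule turned it into [t] in isolation, 'hand' would also alternate; but it has [d] in both [lɛʒudo] and [lɛʒud].
So /t/ is underlying, and a rule of intervocalic voicing — voiceless stops become voiced between vowels — gives [d].
So 'smoke' = /lemat/.

/lemat/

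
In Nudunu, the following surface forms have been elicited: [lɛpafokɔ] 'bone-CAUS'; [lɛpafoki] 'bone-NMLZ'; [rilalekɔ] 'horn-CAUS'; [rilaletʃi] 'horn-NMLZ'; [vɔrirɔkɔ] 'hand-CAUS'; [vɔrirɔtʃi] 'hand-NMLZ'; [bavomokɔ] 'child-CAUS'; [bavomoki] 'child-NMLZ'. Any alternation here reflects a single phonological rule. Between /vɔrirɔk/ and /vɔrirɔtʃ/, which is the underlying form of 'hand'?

/vɔrirɔtʃ/

In [vɔrirɔkɔ] and [vɔrirɔtʃi] the final segment of 'hand' alternates: [k] ~ [tʃ].
If /k/ were underlying and a rule turned it into [tʃ] before the NMLZ suffix, 'child' would also alternate; but it has [k] in both [bavomokɔ] and [bavomoki].
The alternation reflects depalatalization: palato-alveolar /tʃ/ becomes [k] when no front vowel follows. /tʃ/ is underlying.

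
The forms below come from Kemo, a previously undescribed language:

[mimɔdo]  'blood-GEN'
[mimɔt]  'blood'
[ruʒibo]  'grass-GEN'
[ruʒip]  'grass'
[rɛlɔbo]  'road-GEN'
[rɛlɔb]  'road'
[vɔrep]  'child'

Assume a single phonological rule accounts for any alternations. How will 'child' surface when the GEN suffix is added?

The stem for 'grass' ends in [b] in [ruʒibo] but [p] in [ruʒip].
The stem 'road' ([rɛlɔbo], [rɛlɔb]) shows [b] unchanged in both environments, so [b] cannot be basic with [p] derived in isolation.
So /p/ is underlying, and a rule of intervocalic voicing — voiceless stops become voiced between vowels — gives [b].
The one attested form of 'child', [vɔrep], shows underlying /vɔrep/. Applying the same rule between vowels gives [vɔrebo].

[vɔrebo]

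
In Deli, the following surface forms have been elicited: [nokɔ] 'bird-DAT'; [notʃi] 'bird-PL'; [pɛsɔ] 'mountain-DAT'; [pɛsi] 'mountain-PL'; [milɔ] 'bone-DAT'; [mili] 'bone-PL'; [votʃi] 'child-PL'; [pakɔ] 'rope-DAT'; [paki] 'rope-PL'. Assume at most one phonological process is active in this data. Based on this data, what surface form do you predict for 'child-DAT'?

[vokɔ]

In [nokɔ] and [notʃi] the final segment of 'bird' alternates: [k] ~ [tʃ].
Compare 'rope', with invariant [k] in [pakɔ] and [paki]: an analysis with underlying /k/ and a rule producing [tʃ] before the PL suffix would wrongly predict alternation here too.
The alternation reflects depalatalization: palato-alveolar /tʃ/ becomes [k] when no front vowel follows. /tʃ/ is underlying.
From [votʃi] the stem 'child' is /votʃ/; when no front vowel follows this yields [vokɔ].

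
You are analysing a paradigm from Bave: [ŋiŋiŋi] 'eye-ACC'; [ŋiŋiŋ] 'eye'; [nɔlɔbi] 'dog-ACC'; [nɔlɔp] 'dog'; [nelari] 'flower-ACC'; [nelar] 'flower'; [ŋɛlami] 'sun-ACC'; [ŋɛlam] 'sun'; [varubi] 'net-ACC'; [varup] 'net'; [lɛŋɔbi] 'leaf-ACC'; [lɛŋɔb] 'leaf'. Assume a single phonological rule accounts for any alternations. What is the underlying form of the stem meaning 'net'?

/varup/

In [varubi] and [varup] the final segment of 'net' alternates: [b] ~ [p].
The stem 'leaf' ([lɛŋɔbi], [lɛŋɔb]) shows [b] unchanged in both environments, so [b] cannot be basic with [p] derived in isolation.
So /p/ is underlying, and a rule of intervocalic voicing — voiceless stops become voiced between vowels — gives [b].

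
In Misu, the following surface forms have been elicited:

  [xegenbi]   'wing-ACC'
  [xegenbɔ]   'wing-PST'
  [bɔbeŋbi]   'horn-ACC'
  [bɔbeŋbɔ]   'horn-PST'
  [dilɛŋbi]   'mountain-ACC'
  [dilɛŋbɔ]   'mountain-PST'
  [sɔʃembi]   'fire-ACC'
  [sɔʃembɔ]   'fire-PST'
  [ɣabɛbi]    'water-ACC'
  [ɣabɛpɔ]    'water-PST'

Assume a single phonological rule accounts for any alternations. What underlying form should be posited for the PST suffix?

The PST morpheme has two allomorphs, [-bɔ] and [-pɔ].
By contrast the ACC suffix keeps its initial [b] throughout — that segment must be underlying.
So the underlying form is /-pɔ/, and voiceless stops become voiced after a nasal.

/-pɔ/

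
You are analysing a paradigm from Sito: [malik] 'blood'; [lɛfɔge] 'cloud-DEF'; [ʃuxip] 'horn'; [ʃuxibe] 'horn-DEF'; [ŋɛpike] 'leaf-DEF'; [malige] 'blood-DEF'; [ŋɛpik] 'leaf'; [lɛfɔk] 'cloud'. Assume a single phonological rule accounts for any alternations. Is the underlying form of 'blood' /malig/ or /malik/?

The stem for 'blood' ends in [k] in [malik] but [g] in [malige].
The stem 'leaf' ([ŋɛpik], [ŋɛpike]) shows [k] unchanged in both environments, so [k] cannot be basic with [g] derived before the DEF suffix.
So /g/ is underlying, and a rule of word-final obstruent devoicing — voiced obstruents become voiceless word-finally — gives [k].

/malig/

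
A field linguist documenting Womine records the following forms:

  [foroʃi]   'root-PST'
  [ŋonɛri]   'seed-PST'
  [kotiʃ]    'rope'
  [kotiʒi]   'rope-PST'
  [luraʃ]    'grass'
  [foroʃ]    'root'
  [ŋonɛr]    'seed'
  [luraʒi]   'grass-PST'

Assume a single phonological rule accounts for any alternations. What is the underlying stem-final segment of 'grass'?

/ʒ/

'grass' shows [ʃ] ~ [ʒ] at the end of the stem ([luraʃ] vs [luraʒi]).
The stem 'root' ([foroʃ], [foroʃi]) shows [ʃ] unchanged in both environments, so [ʃ] cannot be basic with [ʒ] derived before the PST suffix.
The underlying segment must be /ʒ/; voiced obstruents become voiceless word-finally, yielding [ʃ] there.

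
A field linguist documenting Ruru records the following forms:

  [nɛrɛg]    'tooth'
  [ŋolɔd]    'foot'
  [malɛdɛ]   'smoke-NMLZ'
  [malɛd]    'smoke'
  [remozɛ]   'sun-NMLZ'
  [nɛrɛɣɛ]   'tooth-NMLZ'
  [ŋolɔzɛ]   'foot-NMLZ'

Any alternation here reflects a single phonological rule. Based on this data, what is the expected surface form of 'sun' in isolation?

'foot' shows [d] ~ [z] at the end of the stem ([ŋolɔd] vs [ŋolɔzɛ]).
If /d/ were underlying and a rule turned it into [z] before the NMLZ suffix, 'smoke' would also alternate; but it has [d] in both [malɛd] and [malɛdɛ].
The underlying segment must be /z/; voiced fricatives become stops word-finally, yielding [d] there.
From [remozɛ] the stem 'sun' is /remoz/; word-finally this yields [remod].

[remod]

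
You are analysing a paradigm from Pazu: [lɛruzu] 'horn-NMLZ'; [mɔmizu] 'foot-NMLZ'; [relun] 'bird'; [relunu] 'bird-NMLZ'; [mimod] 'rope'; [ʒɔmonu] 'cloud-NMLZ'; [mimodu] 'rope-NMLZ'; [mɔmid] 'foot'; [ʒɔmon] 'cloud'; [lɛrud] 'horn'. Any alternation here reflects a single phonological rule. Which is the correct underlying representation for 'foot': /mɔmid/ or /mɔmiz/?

/mɔmiz/

The stem for 'foot' ends in [z] in [mɔmizu] but [d] in [mɔmid].
Compare 'rope', with invariant [d] in [mimodu] and [mimod]: an analysis with underlying /d/ and a rule producing [z] before the NMLZ suffix would wrongly predict alternation here too.
So /z/ is underlying, and a rule of word-final hardening — voiced fricatives become stops word-finally — gives [d].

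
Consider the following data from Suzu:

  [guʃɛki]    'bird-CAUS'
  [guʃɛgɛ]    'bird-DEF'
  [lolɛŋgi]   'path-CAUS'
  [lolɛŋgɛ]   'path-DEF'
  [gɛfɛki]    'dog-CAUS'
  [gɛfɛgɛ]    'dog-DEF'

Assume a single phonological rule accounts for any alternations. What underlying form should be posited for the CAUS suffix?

/-ki/

The CAUS suffix surfaces as [-gi] and [-ki], depending on the final segment of the stem.
By contrast the DEF suffix keeps its initial [g] throughout — that segment must be underlying.
So the underlying form is /-ki/, and voiceless stops become voiced after a nasal.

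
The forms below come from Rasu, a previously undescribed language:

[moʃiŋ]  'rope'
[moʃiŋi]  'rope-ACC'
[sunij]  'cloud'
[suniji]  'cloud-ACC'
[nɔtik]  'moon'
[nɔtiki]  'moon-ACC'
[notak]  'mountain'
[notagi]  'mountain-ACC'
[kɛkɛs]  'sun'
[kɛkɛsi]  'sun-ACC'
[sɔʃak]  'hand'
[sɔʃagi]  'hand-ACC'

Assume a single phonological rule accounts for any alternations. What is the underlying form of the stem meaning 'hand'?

The root 'hand' surfaces as [sɔʃak] and [sɔʃagi], with a stem-final [k] ~ [g] alternation.
The stem 'moon' ([nɔtik], [nɔtiki]) shows [k] unchanged in both environments, so [k] cannot be basic with [g] derived before the ACC suffix.
So /g/ is underlying, and a rule of word-final obstruent devoicing — voiced obstruents become voiceless word-finally — gives [k].
The underlying form of 'hand' is therefore /sɔʃag/.

/sɔʃag/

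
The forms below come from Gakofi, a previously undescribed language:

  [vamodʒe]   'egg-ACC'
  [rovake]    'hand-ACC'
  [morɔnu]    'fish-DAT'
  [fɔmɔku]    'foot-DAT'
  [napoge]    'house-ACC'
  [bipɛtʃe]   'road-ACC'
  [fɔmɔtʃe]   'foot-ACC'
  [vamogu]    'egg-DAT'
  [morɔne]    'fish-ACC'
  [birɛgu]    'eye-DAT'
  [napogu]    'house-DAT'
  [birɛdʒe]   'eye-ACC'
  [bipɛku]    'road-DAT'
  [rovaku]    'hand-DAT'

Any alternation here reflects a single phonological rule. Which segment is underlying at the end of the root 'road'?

/tʃ/

The stem for 'road' ends in [k] in [bipɛku] but [tʃ] in [bipɛtʃe].
If /k/ were underlying and a rule turned it into [tʃ] before the ACC suffix, 'hand' would also alternate; but it has [k] in both [rovaku] and [rovake].
The underlying segment must be /tʃ/; palato-alveolar /tʃ/ and /dʒ/ become [k] and [g] when no front vowel follows, yielding [k] there.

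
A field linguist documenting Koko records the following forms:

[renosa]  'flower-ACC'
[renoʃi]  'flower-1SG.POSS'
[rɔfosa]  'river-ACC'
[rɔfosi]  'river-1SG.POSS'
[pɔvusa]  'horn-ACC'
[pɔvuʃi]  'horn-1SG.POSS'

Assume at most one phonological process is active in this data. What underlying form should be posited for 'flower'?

/renoʃ/

In [renosa] and [renoʃi] the final segment of 'flower' alternates: [s] ~ [ʃ].
But 'river' keeps [s] in both environments ([rɔfosa], [rɔfosi]), so there is no rule changing /s/ to [ʃ] before the 1SG.POSS suffix.
Therefore /ʃ/ is basic and [s] is derived by depalatalization (palato-alveolar /ʃ/ becomes [s] when no front vowel follows).
Hence 'flower' is /renoʃ/ underlyingly.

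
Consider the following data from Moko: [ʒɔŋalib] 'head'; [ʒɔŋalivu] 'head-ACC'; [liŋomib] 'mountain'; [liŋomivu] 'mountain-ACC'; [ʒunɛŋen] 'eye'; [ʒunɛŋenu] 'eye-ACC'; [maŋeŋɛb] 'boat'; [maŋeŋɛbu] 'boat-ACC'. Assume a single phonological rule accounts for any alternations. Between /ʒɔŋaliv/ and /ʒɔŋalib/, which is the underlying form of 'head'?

'head' shows [b] ~ [v] at the end of the stem ([ʒɔŋalib] vs [ʒɔŋalivu]).
Compare 'boat', with invariant [b] in [maŋeŋɛb] and [maŋeŋɛbu]: an analysis with underlying /b/ and a rule producing [v] before the ACC suffix would wrongly predict alternation here too.
The underlying segment must be /v/; voiced fricatives become stops word-finally, yielding [b] there.

/ʒɔŋaliv/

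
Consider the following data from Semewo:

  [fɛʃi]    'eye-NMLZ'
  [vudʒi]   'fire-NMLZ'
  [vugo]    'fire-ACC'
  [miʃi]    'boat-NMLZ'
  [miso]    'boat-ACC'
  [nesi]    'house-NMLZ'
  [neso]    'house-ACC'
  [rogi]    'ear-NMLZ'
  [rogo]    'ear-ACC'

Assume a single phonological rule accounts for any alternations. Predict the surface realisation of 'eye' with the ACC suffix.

In [miʃi] and [miso] the final segment of 'boat' alternates: [ʃ] ~ [s].
If /s/ were underlying and a rule turned it into [ʃ] before the NMLZ suffix, 'house' would also alternate; but it has [s] in both [nesi] and [neso].
The underlying segment must be /ʃ/; palato-alveolar /dʒ/ and /ʃ/ become [g] and [s] when no front vowel follows, yielding [s] there.
The one attested form of 'eye', [fɛʃi], shows underlying /fɛʃ/. Applying the same rule when no front vowel follows gives [fɛso].

[fɛso]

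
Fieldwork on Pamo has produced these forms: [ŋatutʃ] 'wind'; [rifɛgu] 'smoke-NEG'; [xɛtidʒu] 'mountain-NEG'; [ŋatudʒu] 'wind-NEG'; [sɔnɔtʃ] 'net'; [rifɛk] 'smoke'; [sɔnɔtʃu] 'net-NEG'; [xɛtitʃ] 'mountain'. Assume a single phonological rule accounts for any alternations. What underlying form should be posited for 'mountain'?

The root 'mountain' surfaces as [xɛtitʃ] and [xɛtidʒu], with a stem-final [tʃ] ~ [dʒ] alternation.
If /tʃ/ were underlying and a rule turned it into [dʒ] before the NEG suffix, 'net' would also alternate; but it has [tʃ] in both [sɔnɔtʃ] and [sɔnɔtʃu].
The underlying segment must be /dʒ/; voiced obstruents become voiceless word-finally, yielding [tʃ] there.
Hence 'mountain' is /xɛtidʒ/ underlyingly.

/xɛtidʒ/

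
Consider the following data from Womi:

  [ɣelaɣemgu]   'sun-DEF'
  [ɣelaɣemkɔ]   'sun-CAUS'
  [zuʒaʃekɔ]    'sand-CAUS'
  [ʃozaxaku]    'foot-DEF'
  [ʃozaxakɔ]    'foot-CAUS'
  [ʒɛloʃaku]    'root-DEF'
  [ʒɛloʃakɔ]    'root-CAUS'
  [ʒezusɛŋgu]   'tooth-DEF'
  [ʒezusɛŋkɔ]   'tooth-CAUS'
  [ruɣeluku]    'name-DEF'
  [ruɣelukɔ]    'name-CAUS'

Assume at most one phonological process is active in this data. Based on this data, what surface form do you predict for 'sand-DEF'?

[zuʒaʃeku]

The DEF suffix surfaces as [-gu] and [-ku], depending on the final segment of the stem.
By contrast the CAUS suffix keeps its initial [k] throughout — that segment must be underlying.
So the underlying form is /-gu/, and voiced stops become voiceless after a vowel.
After 'sand', which ends in a vowel, the suffix surfaces as [-ku], giving [zuʒaʃeku].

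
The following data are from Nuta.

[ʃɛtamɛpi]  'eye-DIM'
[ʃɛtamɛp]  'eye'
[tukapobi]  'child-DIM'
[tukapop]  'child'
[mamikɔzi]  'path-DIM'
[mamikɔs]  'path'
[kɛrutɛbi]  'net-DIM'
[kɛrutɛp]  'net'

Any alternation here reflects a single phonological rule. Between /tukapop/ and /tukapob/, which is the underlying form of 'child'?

In [tukapobi] and [tukapop] the final segment of 'child' alternates: [b] ~ [p].
The stem 'eye' ([ʃɛtamɛpi], [ʃɛtamɛp]) shows [p] unchanged in both environments, so [p] cannot be basic with [b] derived before the DIM suffix.
So /b/ is underlying, and a rule of word-final obstruent devoicing — voiced obstruents become voiceless word-finally — gives [p].

/tukapob/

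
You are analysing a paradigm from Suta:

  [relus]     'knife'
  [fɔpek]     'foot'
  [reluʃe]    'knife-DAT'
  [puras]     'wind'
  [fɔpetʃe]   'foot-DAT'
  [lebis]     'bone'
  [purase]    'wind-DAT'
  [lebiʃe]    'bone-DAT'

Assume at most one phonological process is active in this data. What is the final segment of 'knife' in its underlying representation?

The stem for 'knife' ends in [ʃ] in [reluʃe] but [s] in [relus].
Compare 'wind', with invariant [s] in [purase] and [puras]: an analysis with underlying /s/ and a rule producing [ʃ] before the DAT suffix would wrongly predict alternation here too.
The alternation reflects depalatalization: palato-alveolar /tʃ/ and /ʃ/ become [k] and [s] when no front vowel follows. /ʃ/ is underlying.

/ʃ/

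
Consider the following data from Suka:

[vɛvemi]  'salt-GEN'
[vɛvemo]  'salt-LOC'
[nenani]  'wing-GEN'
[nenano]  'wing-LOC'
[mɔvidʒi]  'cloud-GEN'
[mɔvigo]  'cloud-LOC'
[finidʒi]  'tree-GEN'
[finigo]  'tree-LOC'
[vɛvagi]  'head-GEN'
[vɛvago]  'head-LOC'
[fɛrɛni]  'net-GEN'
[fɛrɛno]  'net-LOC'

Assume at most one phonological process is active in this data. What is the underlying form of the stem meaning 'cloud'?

/mɔvidʒ/

The root 'cloud' surfaces as [mɔvidʒi] and [mɔvigo], with a stem-final [dʒ] ~ [g] alternation.
If /g/ were underlying and a rule turned it into [dʒ] before the GEN suffix, 'head' would also alternate; but it has [g] in both [vɛvagi] and [vɛvago].
So /dʒ/ is underlying, and a rule of depalatalization — palato-alveolar /dʒ/ becomes [g] when no front vowel follows — gives [g].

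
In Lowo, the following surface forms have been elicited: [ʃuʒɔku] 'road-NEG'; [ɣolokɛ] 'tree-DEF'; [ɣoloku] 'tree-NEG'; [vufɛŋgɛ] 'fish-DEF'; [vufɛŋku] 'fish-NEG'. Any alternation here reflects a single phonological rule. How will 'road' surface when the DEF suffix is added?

The DEF morpheme has two allomorphs, [-gɛ] and [-kɛ].
By contrast the NEG suffix keeps its initial [k] throughout — that segment must be underlying.
So the underlying form is /-gɛ/, and voiced stops become voiceless after a vowel.
After 'road', which ends in a vowel, the suffix surfaces as [-kɛ], giving [ʃuʒɔkɛ].

[ʃuʒɔkɛ]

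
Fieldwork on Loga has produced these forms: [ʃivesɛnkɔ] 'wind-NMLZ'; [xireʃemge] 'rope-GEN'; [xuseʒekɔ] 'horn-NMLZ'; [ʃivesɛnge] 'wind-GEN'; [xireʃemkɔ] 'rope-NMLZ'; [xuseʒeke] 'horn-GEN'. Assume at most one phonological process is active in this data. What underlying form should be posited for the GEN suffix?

The GEN suffix surfaces as [-ge] and [-ke], depending on the final segment of the stem.
The NMLZ suffix, which begins with [k], is invariant after every stem; so [k] is not altered by any rule here.
So the underlying form is /-ge/, and voiced stops become voiceless after a vowel.

/-ge/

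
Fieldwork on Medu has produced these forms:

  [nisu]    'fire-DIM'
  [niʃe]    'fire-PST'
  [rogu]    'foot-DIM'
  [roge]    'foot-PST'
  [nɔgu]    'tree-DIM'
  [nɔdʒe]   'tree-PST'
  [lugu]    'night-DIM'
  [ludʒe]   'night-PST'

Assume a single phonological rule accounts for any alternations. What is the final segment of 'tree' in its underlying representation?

The stem for 'tree' ends in [g] in [nɔgu] but [dʒ] in [nɔdʒe].
The stem 'foot' ([rogu], [roge]) shows [g] unchanged in both environments, so [g] cannot be basic with [dʒ] derived before the PST suffix.
The underlying segment must be /dʒ/; palato-alveolar /dʒ/ and /ʃ/ become [g] and [s] when no front vowel follows, yielding [g] there.

/dʒ/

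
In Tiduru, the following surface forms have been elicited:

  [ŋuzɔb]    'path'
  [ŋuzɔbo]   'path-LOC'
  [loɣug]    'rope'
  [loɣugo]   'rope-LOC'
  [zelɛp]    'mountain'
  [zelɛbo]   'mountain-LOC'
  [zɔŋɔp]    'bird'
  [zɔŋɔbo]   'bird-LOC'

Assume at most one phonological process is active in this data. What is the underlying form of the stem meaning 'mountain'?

/zelɛp/

'mountain' shows [p] ~ [b] at the end of the stem ([zelɛp] vs [zelɛbo]).
Compare 'path', with invariant [b] in [ŋuzɔb] and [ŋuzɔbo]: an analysis with underlying /b/ and a rule producing [p] in isolation would wrongly predict alternation here too.
Therefore /p/ is basic and [b] is derived by intervocalic voicing (voiceless stops become voiced between vowels).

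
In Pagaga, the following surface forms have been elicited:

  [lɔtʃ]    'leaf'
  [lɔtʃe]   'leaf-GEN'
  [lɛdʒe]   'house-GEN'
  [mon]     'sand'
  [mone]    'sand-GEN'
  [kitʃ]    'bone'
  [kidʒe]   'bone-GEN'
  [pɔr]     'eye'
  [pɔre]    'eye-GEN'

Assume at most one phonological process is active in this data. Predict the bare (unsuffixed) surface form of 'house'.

The stem for 'bone' ends in [tʃ] in [kitʃ] but [dʒ] in [kidʒe].
But 'leaf' keeps [tʃ] in both environments ([lɔtʃ], [lɔtʃe]), so there is no rule changing /tʃ/ to [dʒ] before the GEN suffix.
The underlying segment must be /dʒ/; voiced obstruents become voiceless word-finally, yielding [tʃ] there.
From [lɛdʒe] the stem 'house' is /lɛdʒ/; word-finally this yields [lɛtʃ].

[lɛtʃ]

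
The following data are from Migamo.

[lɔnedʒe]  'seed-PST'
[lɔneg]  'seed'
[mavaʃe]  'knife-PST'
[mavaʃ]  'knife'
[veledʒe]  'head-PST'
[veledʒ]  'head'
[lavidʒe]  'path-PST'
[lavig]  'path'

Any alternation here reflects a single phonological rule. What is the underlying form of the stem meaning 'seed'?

'seed' shows [dʒ] ~ [g] at the end of the stem ([lɔnedʒe] vs [lɔneg]).
The stem 'head' ([veledʒe], [veledʒ]) shows [dʒ] unchanged in both environments, so [dʒ] cannot be basic with [g] derived in isolation.
The underlying segment must be /g/; /g/ becomes palato-alveolar [dʒ] before a front vowel, yielding [dʒ] there.

/lɔneg/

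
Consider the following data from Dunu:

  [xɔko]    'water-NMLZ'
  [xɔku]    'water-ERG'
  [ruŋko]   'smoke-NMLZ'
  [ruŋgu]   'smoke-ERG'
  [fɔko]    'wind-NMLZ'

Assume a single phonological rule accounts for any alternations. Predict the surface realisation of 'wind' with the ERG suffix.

[fɔku]

The ERG suffix surfaces as [-gu] and [-ku], depending on the final segment of the stem.
The NMLZ suffix, which begins with [k], is invariant after every stem; so [k] is not altered by any rule here.
So the underlying form is /-gu/, and voiced stops become voiceless after a vowel.
After 'wind', which ends in a vowel, the suffix surfaces as [-ku], giving [fɔku].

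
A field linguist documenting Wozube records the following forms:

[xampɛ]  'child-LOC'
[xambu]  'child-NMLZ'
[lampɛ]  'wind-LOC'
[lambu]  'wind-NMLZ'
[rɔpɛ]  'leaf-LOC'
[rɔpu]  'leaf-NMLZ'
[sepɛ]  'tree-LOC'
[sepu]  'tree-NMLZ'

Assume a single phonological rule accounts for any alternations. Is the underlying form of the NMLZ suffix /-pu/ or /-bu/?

The NMLZ suffix surfaces as [-bu] and [-pu], depending on the final segment of the stem.
The LOC suffix, which begins with [p], is invariant after every stem; so [p] is not altered by any rule here.
The NMLZ suffix is therefore /-bu/ underlyingly, with post-vocalic devoicing: voiced stops become voiceless after a vowel.

/-bu/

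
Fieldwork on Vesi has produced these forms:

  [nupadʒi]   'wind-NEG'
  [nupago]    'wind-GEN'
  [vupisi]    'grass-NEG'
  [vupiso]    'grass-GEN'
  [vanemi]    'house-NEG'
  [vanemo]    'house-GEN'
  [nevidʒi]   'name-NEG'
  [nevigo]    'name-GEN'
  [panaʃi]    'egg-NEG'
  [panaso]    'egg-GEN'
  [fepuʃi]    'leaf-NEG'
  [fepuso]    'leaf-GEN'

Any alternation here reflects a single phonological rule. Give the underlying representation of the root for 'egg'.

/panaʃ/

The root 'egg' surfaces as [panaʃi] and [panaso], with a stem-final [ʃ] ~ [s] alternation.
If /s/ were underlying and a rule turned it into [ʃ] before the NEG suffix, 'grass' would also alternate; but it has [s] in both [vupisi] and [vupiso].
So /ʃ/ is underlying, and a rule of depalatalization — palato-alveolar /dʒ/ and /ʃ/ become [g] and [s] when no front vowel follows — gives [s].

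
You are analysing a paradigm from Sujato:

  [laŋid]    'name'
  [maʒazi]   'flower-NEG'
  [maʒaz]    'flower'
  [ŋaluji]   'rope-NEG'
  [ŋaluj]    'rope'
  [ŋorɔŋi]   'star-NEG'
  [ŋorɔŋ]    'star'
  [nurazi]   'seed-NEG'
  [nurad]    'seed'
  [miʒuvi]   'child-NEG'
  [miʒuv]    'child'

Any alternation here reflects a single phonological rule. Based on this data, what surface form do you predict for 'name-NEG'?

[laŋizi]

'seed' shows [z] ~ [d] at the end of the stem ([nurazi] vs [nurad]).
But 'flower' keeps [z] in both environments ([maʒazi], [maʒaz]), so there is no rule changing /z/ to [d] in isolation.
Therefore /d/ is basic and [z] is derived by intervocalic spirantization (voiced stops become fricatives between vowels).
The one attested form of 'name', [laŋid], shows underlying /laŋid/. Applying the same rule between vowels gives [laŋizi].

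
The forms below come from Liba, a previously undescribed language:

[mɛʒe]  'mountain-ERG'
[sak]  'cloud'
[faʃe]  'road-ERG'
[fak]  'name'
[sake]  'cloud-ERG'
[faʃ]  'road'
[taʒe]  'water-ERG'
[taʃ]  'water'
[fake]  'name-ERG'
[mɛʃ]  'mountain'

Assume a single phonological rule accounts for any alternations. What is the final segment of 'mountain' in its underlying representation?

/ʒ/

The stem for 'mountain' ends in [ʃ] in [mɛʃ] but [ʒ] in [mɛʒe].
If /ʃ/ were underlying and a rule turned it into [ʒ] before the ERG suffix, 'road' would also alternate; but it has [ʃ] in both [faʃ] and [faʃe].
The alternation reflects word-final obstruent devoicing: voiced obstruents become voiceless word-finally. /ʒ/ is underlying.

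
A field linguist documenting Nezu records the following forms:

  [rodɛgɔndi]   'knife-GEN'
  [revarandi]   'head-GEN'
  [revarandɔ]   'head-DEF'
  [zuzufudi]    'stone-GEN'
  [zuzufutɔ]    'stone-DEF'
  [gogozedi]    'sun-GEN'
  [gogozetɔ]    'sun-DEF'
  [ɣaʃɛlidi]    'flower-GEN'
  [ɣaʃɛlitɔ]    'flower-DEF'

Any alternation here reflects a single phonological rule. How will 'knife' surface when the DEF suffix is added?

[rodɛgɔndɔ]

The DEF morpheme has two allomorphs, [-dɔ] and [-tɔ].
The GEN suffix, which begins with [d], is invariant after every stem; so [d] is not altered by any rule here.
The DEF suffix is therefore /-tɔ/ underlyingly, with post-nasal voicing: voiceless stops become voiced after a nasal.
After 'knife', which ends in a nasal, the suffix surfaces as [-dɔ], giving [rodɛgɔndɔ].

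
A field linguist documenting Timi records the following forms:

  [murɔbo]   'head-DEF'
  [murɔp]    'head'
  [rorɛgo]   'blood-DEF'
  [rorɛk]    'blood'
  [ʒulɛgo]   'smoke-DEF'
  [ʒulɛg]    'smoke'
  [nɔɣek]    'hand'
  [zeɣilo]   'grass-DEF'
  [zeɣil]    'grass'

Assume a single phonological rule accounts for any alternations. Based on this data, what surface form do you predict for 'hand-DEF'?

[nɔɣego]

The root 'blood' surfaces as [rorɛgo] and [rorɛk], with a stem-final [g] ~ [k] alternation.
If /g/ were underlying and a rule turned it into [k] in isolation, 'smoke' would also alternate; but it has [g] in both [ʒulɛgo] and [ʒulɛg].
The underlying segment must be /k/; voiceless stops become voiced between vowels, yielding [g] there.
The one attested form of 'hand', [nɔɣek], shows underlying /nɔɣek/. Applying the same rule between vowels gives [nɔɣego].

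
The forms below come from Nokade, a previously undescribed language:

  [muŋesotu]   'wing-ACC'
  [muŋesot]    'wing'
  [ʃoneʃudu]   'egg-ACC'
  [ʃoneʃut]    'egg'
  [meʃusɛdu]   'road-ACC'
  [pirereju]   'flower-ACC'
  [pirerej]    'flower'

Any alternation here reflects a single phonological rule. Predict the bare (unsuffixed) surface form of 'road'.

The root 'egg' surfaces as [ʃoneʃudu] and [ʃoneʃut], with a stem-final [d] ~ [t] alternation.
The stem 'wing' ([muŋesotu], [muŋesot]) shows [t] unchanged in both environments, so [t] cannot be basic with [d] derived before the ACC suffix.
The underlying segment must be /d/; voiced obstruents become voiceless word-finally, yielding [t] there.
The one attested form of 'road', [meʃusɛdu], shows underlying /meʃusɛd/. Applying the same rule word-finally gives [meʃusɛt].

[meʃusɛt]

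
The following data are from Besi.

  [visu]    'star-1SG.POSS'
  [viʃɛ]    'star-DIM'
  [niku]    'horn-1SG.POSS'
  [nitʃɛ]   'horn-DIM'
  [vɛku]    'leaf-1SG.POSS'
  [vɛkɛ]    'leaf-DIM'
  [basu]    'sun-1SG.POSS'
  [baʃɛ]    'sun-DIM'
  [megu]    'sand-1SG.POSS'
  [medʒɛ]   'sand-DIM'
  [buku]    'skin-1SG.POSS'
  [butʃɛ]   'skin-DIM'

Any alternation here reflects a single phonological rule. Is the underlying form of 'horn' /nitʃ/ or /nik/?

In [niku] and [nitʃɛ] the final segment of 'horn' alternates: [k] ~ [tʃ].
Compare 'leaf', with invariant [k] in [vɛku] and [vɛkɛ]: an analysis with underlying /k/ and a rule producing [tʃ] before the DIM suffix would wrongly predict alternation here too.
The alternation reflects depalatalization: palato-alveolar /tʃ/, /dʒ/ and /ʃ/ become [k], [g] and [s] when no front vowel follows. /tʃ/ is underlying.

/nitʃ/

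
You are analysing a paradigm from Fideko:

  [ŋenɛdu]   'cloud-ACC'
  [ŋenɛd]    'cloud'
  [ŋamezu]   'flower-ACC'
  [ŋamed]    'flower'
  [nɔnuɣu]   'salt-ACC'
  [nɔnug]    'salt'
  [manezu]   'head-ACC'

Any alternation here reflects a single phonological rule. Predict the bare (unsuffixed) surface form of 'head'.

[maned]

In [ŋamezu] and [ŋamed] the final segment of 'flower' alternates: [z] ~ [d].
The stem 'cloud' ([ŋenɛdu], [ŋenɛd]) shows [d] unchanged in both environments, so [d] cannot be basic with [z] derived before the ACC suffix.
So /z/ is underlying, and a rule of word-final hardening — voiced fricatives become stops word-finally — gives [d].
The one attested form of 'head', [manezu], shows underlying /manez/. Applying the same rule word-finally gives [maned].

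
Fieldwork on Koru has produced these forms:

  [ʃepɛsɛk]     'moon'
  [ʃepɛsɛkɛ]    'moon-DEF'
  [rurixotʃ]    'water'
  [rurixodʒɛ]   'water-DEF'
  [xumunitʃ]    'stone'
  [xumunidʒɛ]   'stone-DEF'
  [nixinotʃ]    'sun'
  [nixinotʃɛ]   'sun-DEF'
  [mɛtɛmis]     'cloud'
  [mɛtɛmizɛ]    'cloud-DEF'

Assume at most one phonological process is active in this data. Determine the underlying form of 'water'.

The root 'water' surfaces as [rurixotʃ] and [rurixodʒɛ], with a stem-final [tʃ] ~ [dʒ] alternation.
If /tʃ/ were underlying and a rule turned it into [dʒ] before the DEF suffix, 'sun' would also alternate; but it has [tʃ] in both [nixinotʃ] and [nixinotʃɛ].
So /dʒ/ is underlying, and a rule of word-final obstruent devoicing — voiced obstruents become voiceless word-finally — gives [tʃ].

/rurixodʒ/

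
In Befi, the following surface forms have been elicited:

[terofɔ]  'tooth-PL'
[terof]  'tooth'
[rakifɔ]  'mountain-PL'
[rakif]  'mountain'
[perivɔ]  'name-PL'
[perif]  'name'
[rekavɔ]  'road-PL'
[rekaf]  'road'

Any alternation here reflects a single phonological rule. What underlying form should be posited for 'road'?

/rekav/

'road' shows [v] ~ [f] at the end of the stem ([rekavɔ] vs [rekaf]).
But 'mountain' keeps [f] in both environments ([rakifɔ], [rakif]), so there is no rule changing /f/ to [v] before the PL suffix.
So /v/ is underlying, and a rule of word-final obstruent devoicing — voiced obstruents become voiceless word-finally — gives [f].
Hence 'road' is /rekav/ underlyingly.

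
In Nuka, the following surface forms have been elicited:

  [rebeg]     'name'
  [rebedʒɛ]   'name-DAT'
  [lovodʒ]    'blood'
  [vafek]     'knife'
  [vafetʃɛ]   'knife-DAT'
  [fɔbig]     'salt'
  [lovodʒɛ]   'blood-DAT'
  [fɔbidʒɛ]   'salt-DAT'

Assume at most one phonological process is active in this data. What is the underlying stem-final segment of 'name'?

The stem for 'name' ends in [dʒ] in [rebedʒɛ] but [g] in [rebeg].
If /dʒ/ were underlying and a rule turned it into [g] in isolation, 'blood' would also alternate; but it has [dʒ] in both [lovodʒɛ] and [lovodʒ].
The alternation reflects palatalization before a front vowel: /k/ and /g/ become palato-alveolar [tʃ] and [dʒ] before a front vowel. /g/ is underlying.

/g/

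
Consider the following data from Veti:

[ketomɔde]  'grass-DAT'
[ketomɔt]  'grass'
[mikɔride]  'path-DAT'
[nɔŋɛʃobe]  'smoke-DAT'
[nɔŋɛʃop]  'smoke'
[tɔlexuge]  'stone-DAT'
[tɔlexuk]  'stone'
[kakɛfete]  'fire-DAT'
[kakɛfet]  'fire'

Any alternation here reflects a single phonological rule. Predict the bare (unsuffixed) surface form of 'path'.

[mikɔrit]

In [ketomɔde] and [ketomɔt] the final segment of 'grass' alternates: [d] ~ [t].
But 'fire' keeps [t] in both environments ([kakɛfete], [kakɛfet]), so there is no rule changing /t/ to [d] before the DAT suffix.
The underlying segment must be /d/; voiced obstruents become voiceless word-finally, yielding [t] there.
The one attested form of 'path', [mikɔride], shows underlying /mikɔrid/. Applying the same rule word-finally gives [mikɔrit].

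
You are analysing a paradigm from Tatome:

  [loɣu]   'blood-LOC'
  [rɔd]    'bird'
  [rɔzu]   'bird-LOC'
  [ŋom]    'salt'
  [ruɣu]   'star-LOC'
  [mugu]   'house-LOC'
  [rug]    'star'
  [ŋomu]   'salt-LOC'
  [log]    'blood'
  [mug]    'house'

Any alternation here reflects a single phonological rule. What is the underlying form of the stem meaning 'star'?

The root 'star' surfaces as [ruɣu] and [rug], with a stem-final [ɣ] ~ [g] alternation.
But 'house' keeps [g] in both environments ([mugu], [mug]), so there is no rule changing /g/ to [ɣ] before the LOC suffix.
Therefore /ɣ/ is basic and [g] is derived by word-final hardening (voiced fricatives become stops word-finally).

/ruɣ/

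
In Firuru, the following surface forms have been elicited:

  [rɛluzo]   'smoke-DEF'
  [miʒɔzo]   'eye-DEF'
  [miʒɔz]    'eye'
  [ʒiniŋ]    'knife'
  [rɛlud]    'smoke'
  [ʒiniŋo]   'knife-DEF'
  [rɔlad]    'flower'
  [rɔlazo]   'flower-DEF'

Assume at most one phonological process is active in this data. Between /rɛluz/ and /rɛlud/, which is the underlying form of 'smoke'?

'smoke' shows [d] ~ [z] at the end of the stem ([rɛlud] vs [rɛluzo]).
But 'eye' keeps [z] in both environments ([miʒɔz], [miʒɔzo]), so there is no rule changing /z/ to [d] in isolation.
Therefore /d/ is basic and [z] is derived by intervocalic spirantization (voiced stops become fricatives between vowels).

/rɛlud/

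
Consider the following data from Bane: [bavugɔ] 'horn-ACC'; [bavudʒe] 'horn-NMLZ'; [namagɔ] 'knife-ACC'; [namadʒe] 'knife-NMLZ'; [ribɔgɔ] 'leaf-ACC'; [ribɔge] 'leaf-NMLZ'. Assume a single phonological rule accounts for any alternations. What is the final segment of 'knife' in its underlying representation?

/dʒ/

In [namagɔ] and [namadʒe] the final segment of 'knife' alternates: [g] ~ [dʒ].
If /g/ were underlying and a rule turned it into [dʒ] before the NMLZ suffix, 'leaf' would also alternate; but it has [g] in both [ribɔgɔ] and [ribɔge].
So /dʒ/ is underlying, and a rule of depalatalization — palato-alveolar /dʒ/ becomes [g] when no front vowel follows — gives [g].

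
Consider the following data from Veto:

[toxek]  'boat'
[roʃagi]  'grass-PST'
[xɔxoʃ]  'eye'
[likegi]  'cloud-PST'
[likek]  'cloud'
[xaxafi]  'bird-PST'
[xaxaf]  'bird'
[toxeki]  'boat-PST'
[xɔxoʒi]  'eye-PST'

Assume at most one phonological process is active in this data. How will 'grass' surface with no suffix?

[roʃak]

The stem for 'cloud' ends in [g] in [likegi] but [k] in [likek].
If /k/ were underlying and a rule turned it into [g] before the PST suffix, 'boat' would also alternate; but it has [k] in both [toxeki] and [toxek].
So /g/ is underlying, and a rule of word-final obstruent devoicing — voiced obstruents become voiceless word-finally — gives [k].
The one attested form of 'grass', [roʃagi], shows underlying /roʃag/. Applying the same rule word-finally gives [roʃak].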